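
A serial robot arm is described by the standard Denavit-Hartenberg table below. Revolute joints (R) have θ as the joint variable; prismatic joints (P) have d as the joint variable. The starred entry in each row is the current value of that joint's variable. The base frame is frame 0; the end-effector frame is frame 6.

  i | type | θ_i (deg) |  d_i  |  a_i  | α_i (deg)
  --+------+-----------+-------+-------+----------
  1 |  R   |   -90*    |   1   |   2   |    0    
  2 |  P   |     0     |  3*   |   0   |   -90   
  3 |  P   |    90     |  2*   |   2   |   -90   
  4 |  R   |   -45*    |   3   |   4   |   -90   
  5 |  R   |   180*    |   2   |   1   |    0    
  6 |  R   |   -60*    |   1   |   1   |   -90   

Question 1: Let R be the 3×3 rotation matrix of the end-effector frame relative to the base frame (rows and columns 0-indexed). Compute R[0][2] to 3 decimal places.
-0.612

End-effector z-axis (col 2 of R) = (-0.6124,0.5000,0.6124)
R[0][2] = -0.6124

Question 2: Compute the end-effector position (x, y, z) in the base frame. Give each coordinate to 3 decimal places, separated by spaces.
after link 1: o_1 = (0.0000, -2.0000, 1.0000)
after link 2: o_2 = (0.0000, -2.0000, 4.0000)
after link 3: o_3 = (2.0000, -2.0000, 2.0000)
after link 4: o_4 = (4.8284, 1.0000, -0.8284)
after link 5: o_5 = (2.7071, 1.0000, -1.5355)
after link 6: o_6 = (1.6464, 0.1340, -1.8891)

1.646 0.134 -1.889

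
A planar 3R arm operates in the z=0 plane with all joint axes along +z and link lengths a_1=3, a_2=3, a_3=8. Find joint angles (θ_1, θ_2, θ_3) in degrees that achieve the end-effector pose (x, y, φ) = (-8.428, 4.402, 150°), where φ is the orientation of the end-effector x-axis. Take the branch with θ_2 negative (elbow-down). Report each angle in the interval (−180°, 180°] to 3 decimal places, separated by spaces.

-120.003 -150.003 60.006

wrist centre = target − a_3·(cos φ, sin φ) = (-1.4998, 0.4020)
cos θ_2 = (2.4110−3²−3²)/(2·3·3) = -0.8661; θ_2 = -150.0035° (elbow-down)
β = atan2(0.4020,-1.4998) = 164.9953°; ψ = atan2(-1.4998,0.4018) = -75.0017°
θ_1 = β − ψ = 239.9971°
θ_3 = φ − θ_1 − θ_2 = 60.0064° (wrapped to (-180°,180°])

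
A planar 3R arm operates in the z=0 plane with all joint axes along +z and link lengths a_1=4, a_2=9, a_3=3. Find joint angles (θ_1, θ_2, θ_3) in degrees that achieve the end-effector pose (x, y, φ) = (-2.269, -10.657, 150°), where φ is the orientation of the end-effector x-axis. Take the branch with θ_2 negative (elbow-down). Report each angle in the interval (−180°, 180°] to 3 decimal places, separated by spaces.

wrist centre = target − a_3·(cos φ, sin φ) = (0.3291, -12.1570)
cos θ_2 = (147.9009−4²−9²)/(2·4·9) = 0.7070; θ_2 = -45.0121° (elbow-down)
β = atan2(-12.1570,0.3291) = -88.4494°; ψ = atan2(-6.3653,10.3626) = -31.5606°
θ_1 = β − ψ = -56.8889°
θ_3 = φ − θ_1 − θ_2 = -108.0991° (wrapped to (-180°,180°])

-56.889 -45.012 -108.099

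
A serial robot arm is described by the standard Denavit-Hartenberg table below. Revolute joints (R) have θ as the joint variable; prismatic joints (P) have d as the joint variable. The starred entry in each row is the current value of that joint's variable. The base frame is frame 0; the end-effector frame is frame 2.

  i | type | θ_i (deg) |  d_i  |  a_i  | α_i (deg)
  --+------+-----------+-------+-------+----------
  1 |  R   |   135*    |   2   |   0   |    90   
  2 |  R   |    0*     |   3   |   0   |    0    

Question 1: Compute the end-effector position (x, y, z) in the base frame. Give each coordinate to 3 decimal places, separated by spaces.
after link 1: o_1 = (0.0000, 0.0000, 2.0000)
after link 2: o_2 = (2.1213, 2.1213, 2.0000)

2.121 2.121 2.000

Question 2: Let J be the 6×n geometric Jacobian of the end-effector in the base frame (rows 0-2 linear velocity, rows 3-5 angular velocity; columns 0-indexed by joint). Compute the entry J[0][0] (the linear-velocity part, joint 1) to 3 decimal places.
-2.121

axis z_0 = ẑ; lever o_n−o_0 = (2.1213,2.1213,2.0000)
cross product → J_v[:, 0] = (-2.1213,2.1213,0.0000)
J_ω[:, 0] = z_0
entry J[0][0] = -2.1213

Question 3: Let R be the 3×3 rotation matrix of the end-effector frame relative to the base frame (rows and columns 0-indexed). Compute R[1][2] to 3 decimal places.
End-effector z-axis (col 2 of R) = (0.7071,0.7071,0.0000)
R[1][2] = 0.7071

0.707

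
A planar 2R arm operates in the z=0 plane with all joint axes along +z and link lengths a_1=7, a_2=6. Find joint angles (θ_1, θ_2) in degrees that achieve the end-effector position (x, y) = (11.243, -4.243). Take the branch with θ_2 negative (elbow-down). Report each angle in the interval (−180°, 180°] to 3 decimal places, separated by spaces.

cos θ_2 = (144.4081−7²−6²)/(2·7·6) = 0.7072; θ_2 = -44.9893° (elbow-down)
β = atan2(-4.2430,11.2430) = -20.6760°; ψ = atan2(-4.2418,11.2434) = -20.6701°
θ_1 = β − ψ = -0.0059°

-0.006 -44.989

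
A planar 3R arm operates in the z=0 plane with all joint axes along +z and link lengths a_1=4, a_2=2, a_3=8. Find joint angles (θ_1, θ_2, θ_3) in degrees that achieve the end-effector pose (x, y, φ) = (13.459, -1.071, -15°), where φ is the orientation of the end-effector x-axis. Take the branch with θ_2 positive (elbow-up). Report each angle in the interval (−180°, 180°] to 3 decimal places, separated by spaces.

wrist centre = target − a_3·(cos φ, sin φ) = (5.7316, 0.9996)
cos θ_2 = (33.8503−4²−2²)/(2·4·2) = 0.8656; θ_2 = 30.0439° (elbow-up)
β = atan2(0.9996,5.7316) = 9.8925°; ψ = atan2(1.0013,5.7313) = 9.9103°
θ_1 = β − ψ = -0.0177°
θ_3 = φ − θ_1 − θ_2 = -45.0262° (wrapped to (-180°,180°])

-0.018 30.044 -45.026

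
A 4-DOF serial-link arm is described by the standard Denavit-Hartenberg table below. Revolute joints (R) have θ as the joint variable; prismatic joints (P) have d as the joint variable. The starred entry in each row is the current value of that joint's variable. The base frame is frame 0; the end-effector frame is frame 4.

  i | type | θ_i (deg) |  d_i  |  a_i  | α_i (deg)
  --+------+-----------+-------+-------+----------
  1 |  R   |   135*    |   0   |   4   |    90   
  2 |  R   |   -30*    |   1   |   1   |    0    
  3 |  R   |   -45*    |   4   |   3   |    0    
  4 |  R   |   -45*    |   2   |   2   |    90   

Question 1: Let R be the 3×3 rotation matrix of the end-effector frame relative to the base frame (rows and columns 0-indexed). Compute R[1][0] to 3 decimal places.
End-effector x-axis (col 0 of R) = (0.3536,-0.3536,-0.8660)
R[1][0] = -0.3536

-0.354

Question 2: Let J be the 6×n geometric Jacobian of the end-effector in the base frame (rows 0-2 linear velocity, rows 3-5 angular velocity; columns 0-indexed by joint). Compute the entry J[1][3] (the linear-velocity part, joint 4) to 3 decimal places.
1.225

axis z_3 = (0.7071,0.7071,0.0000); lever o_n−o_3 = (2.1213,0.7071,-1.7321)
cross product → J_v[:, 3] = (-1.2247,1.2247,-1.0000)
J_ω[:, 3] = z_3
entry J[1][3] = 1.2247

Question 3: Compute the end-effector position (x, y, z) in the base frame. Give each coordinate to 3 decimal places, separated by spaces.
1.667 8.232 -5.130

after link 1: o_1 = (-2.8284, 2.8284, 0.0000)
after link 2: o_2 = (-2.7337, 4.1479, -0.5000)
after link 3: o_3 = (-0.4543, 7.5254, -3.3978)
after link 4: o_4 = (1.6670, 8.2325, -5.1298)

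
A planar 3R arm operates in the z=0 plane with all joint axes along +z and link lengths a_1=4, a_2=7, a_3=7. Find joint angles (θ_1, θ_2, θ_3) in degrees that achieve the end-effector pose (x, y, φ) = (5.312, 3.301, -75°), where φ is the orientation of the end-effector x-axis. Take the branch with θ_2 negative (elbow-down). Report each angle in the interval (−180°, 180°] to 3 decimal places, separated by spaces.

wrist centre = target − a_3·(cos φ, sin φ) = (3.5003, 10.0625)
cos θ_2 = (113.5054−4²−7²)/(2·4·7) = 0.8662; θ_2 = -29.9837° (elbow-down)
β = atan2(10.0625,3.5003) = 70.8196°; ψ = atan2(-3.4983,10.0632) = -19.1691°
θ_1 = β − ψ = 89.9887°
θ_3 = φ − θ_1 − θ_2 = -135.0050° (wrapped to (-180°,180°])

89.989 -29.984 -135.005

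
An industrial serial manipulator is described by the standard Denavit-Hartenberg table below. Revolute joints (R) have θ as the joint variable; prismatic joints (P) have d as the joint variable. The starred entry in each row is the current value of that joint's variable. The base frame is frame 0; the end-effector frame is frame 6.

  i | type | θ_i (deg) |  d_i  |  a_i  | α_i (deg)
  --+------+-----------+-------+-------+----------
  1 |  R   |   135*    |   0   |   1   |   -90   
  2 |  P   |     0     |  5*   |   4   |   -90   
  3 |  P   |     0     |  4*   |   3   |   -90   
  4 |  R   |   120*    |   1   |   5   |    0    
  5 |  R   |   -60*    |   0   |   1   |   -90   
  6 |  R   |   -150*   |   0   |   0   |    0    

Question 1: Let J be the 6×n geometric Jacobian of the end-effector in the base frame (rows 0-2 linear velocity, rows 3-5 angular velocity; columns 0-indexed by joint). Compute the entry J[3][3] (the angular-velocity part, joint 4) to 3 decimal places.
0.707

axis z_3 = (0.7071,0.7071,-0.0000); lever o_n−o_3 = (2.1213,-0.7071,5.1962)
cross product → J_v[:, 3] = (3.6742,-3.6742,-2.0000)
J_ω[:, 3] = z_3
entry J[3][3] = 0.7071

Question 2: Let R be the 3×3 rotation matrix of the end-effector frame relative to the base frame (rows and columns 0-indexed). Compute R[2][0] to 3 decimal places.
End-effector x-axis (col 0 of R) = (0.6597,0.0474,-0.7500)
R[2][0] = -0.7500

-0.750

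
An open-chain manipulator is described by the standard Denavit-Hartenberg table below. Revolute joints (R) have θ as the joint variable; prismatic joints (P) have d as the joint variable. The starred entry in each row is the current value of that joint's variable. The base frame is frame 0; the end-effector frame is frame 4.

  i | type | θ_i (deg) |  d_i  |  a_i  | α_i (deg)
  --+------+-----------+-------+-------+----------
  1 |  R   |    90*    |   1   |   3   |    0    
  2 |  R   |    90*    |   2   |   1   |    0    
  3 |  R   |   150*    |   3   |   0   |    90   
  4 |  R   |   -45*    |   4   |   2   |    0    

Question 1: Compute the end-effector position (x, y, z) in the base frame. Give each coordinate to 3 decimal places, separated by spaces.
-1.775 -1.171 4.586

after link 1: o_1 = (0.0000, 3.0000, 1.0000)
after link 2: o_2 = (-1.0000, 3.0000, 3.0000)
after link 3: o_3 = (-1.0000, 3.0000, 6.0000)
after link 4: o_4 = (-1.7753, -1.1712, 4.5858)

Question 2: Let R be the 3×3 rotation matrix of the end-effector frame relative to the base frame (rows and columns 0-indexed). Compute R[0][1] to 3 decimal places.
End-effector y-axis (col 1 of R) = (0.6124,-0.3536,0.7071)
R[0][1] = 0.6124

0.612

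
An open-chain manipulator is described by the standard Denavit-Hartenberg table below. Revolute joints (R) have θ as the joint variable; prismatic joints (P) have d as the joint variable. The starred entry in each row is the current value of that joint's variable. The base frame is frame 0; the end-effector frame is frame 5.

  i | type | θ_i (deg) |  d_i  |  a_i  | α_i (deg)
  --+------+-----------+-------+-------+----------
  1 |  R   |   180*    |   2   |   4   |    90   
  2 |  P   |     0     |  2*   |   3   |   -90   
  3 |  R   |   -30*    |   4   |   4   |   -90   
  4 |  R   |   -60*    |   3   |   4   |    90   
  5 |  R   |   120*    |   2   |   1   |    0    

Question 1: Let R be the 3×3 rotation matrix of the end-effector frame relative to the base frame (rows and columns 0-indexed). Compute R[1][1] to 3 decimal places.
End-effector y-axis (col 1 of R) = (0.6250,0.2165,-0.7500)
R[1][1] = 0.2165

0.217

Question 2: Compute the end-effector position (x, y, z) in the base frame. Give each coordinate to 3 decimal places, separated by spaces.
-12.413 0.661 10.031

after link 1: o_1 = (-4.0000, 0.0000, 2.0000)
after link 2: o_2 = (-7.0000, 2.0000, 2.0000)
after link 3: o_3 = (-10.4641, 4.0000, 6.0000)
after link 4: o_4 = (-13.6962, 2.4019, 9.4641)
after link 5: o_5 = (-12.4127, 0.6609, 10.0311)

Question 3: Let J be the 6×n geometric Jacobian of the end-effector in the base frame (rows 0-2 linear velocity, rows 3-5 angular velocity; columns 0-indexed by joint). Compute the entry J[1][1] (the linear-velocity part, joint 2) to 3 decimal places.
1.000

prismatic axis z_1 = (0.0000,1.0000,0.0000)
J_v[:, 1] = z_1; J_ω[:, 1] = (0,0,0)
entry J[1][1] = 1.0000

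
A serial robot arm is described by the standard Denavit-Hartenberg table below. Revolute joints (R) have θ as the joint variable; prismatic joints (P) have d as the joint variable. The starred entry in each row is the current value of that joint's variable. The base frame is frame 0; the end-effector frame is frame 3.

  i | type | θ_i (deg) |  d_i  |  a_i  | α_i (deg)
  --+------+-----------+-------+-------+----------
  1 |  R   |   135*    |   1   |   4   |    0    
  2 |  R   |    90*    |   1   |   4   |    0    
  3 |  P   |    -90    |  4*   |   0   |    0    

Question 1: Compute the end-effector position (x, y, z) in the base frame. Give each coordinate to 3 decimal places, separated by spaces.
-5.657 0.000 6.000

after link 1: o_1 = (-2.8284, 2.8284, 1.0000)
after link 2: o_2 = (-5.6569, 0.0000, 2.0000)
after link 3: o_3 = (-5.6569, 0.0000, 6.0000)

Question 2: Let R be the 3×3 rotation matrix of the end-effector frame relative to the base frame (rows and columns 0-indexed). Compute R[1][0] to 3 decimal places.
End-effector x-axis (col 0 of R) = (-0.7071,0.7071,0.0000)
R[1][0] = 0.7071

0.707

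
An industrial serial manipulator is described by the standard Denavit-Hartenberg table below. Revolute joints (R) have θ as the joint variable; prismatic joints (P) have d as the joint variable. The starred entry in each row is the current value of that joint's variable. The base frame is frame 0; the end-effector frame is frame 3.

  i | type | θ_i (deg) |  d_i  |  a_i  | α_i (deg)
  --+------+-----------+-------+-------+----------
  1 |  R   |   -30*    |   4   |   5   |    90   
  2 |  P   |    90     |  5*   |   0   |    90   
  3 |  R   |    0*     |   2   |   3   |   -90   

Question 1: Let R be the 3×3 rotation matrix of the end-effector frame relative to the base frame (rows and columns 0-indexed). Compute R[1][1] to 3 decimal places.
0.500

End-effector y-axis (col 1 of R) = (-0.8660,0.5000,0.0000)
R[1][1] = 0.5000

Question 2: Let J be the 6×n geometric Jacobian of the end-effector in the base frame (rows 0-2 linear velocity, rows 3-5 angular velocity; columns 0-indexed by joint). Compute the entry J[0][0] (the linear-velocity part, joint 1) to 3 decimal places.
axis z_0 = ẑ; lever o_n−o_0 = (3.5622,-7.8301,7.0000)
cross product → J_v[:, 0] = (7.8301,3.5622,-0.0000)
J_ω[:, 0] = z_0
entry J[0][0] = 7.8301

7.830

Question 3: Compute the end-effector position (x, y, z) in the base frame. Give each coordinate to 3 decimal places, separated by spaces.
after link 1: o_1 = (4.3301, -2.5000, 4.0000)
after link 2: o_2 = (1.8301, -6.8301, 4.0000)
after link 3: o_3 = (3.5622, -7.8301, 7.0000)

3.562 -7.830 7.000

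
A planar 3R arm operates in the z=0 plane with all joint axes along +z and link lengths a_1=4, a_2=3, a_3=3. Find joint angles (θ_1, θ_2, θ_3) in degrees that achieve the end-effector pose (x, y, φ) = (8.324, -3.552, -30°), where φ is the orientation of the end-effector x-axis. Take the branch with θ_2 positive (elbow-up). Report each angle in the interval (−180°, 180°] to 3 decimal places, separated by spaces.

wrist centre = target − a_3·(cos φ, sin φ) = (5.7259, -2.0520)
cos θ_2 = (36.9969−4²−3²)/(2·4·3) = 0.4999; θ_2 = 60.0085° (elbow-up)
β = atan2(-2.0520,5.7259) = -19.7162°; ψ = atan2(2.5983,5.4996) = 25.2885°
θ_1 = β − ψ = -45.0046°
θ_3 = φ − θ_1 − θ_2 = -45.0039° (wrapped to (-180°,180°])

-45.005 60.009 -45.004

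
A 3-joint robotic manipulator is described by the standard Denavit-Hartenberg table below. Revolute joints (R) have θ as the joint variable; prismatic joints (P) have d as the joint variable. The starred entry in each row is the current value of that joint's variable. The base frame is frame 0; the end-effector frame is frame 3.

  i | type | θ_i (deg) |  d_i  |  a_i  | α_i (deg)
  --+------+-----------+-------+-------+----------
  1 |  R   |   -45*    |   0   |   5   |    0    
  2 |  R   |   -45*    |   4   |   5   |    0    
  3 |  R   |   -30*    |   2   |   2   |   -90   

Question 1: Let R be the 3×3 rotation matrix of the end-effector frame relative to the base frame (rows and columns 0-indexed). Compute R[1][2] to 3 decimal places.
-0.500

End-effector z-axis (col 2 of R) = (0.8660,-0.5000,0.0000)
R[1][2] = -0.5000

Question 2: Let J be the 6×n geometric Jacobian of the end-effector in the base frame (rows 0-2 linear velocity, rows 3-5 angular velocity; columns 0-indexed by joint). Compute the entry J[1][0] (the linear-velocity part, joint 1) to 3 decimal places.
2.536

axis z_0 = ẑ; lever o_n−o_0 = (2.5355,-10.2676,6.0000)
cross product → J_v[:, 0] = (10.2676,2.5355,-0.0000)
J_ω[:, 0] = z_0
entry J[1][0] = 2.5355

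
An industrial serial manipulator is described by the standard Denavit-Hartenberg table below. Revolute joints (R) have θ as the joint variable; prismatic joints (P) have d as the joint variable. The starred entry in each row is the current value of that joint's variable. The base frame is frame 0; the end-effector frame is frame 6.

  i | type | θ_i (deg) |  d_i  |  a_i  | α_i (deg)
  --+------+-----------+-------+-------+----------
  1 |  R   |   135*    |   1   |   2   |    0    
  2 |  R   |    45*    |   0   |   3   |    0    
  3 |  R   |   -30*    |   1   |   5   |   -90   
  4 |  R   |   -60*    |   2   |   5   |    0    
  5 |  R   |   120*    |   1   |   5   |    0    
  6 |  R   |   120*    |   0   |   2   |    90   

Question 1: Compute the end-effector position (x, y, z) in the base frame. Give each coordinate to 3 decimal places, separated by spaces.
-12.842 2.816 2.000

after link 1: o_1 = (-1.4142, 1.4142, 1.0000)
after link 2: o_2 = (-4.4142, 1.4142, 1.0000)
after link 3: o_3 = (-8.7443, 3.9142, 2.0000)
after link 4: o_4 = (-11.9094, 3.4322, 6.3301)
after link 5: o_5 = (-14.5745, 3.8161, 2.0000)
after link 6: o_6 = (-12.8424, 2.8161, 2.0000)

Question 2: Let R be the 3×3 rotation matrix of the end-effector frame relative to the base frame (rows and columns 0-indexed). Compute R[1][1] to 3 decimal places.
-0.866

End-effector y-axis (col 1 of R) = (-0.5000,-0.8660,0.0000)
R[1][1] = -0.8660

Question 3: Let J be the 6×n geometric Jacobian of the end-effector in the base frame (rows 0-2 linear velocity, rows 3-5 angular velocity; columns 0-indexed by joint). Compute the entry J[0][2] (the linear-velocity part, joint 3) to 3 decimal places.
-1.402

axis z_2 = (0.0000,0.0000,1.0000); lever o_n−o_2 = (-8.4282,1.4019,1.0000)
cross product → J_v[:, 2] = (-1.4019,-8.4282,0.0000)
J_ω[:, 2] = z_2
entry J[0][2] = -1.4019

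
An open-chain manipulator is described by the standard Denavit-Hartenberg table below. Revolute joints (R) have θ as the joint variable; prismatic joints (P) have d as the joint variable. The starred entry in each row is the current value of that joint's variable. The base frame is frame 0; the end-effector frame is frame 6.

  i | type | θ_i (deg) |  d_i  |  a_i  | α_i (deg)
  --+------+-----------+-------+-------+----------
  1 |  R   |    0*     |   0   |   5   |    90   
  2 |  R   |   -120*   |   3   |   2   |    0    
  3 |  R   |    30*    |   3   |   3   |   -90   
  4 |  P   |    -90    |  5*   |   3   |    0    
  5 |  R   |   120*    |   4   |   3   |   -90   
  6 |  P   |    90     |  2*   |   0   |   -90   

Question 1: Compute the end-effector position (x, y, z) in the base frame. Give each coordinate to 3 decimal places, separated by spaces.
after link 1: o_1 = (5.0000, 0.0000, 0.0000)
after link 2: o_2 = (4.0000, -3.0000, -1.7321)
after link 3: o_3 = (4.0000, -6.0000, -4.7321)
after link 4: o_4 = (9.0000, -9.0000, -4.7321)
after link 5: o_5 = (13.0000, -7.5000, -7.3301)
after link 6: o_6 = (13.0000, -5.7679, -6.3301)

13.000 -5.768 -6.330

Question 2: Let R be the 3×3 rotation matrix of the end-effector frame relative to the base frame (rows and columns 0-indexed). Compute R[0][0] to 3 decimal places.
-1.000

End-effector x-axis (col 0 of R) = (-1.0000,0.0000,-0.0000)
R[0][0] = -1.0000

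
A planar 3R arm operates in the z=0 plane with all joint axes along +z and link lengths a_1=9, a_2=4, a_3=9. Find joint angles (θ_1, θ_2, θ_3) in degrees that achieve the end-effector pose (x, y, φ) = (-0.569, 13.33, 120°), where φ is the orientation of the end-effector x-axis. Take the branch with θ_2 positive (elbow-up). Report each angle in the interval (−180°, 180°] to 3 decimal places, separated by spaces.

29.997 134.990 -44.987

wrist centre = target − a_3·(cos φ, sin φ) = (3.9310, 5.5358)
cos θ_2 = (46.0975−9²−4²)/(2·9·4) = -0.7070; θ_2 = 134.9896° (elbow-up)
β = atan2(5.5358,3.9310) = 54.6211°; ψ = atan2(2.8289,6.1721) = 24.6241°
θ_1 = β − ψ = 29.9970°
θ_3 = φ − θ_1 − θ_2 = -44.9867° (wrapped to (-180°,180°])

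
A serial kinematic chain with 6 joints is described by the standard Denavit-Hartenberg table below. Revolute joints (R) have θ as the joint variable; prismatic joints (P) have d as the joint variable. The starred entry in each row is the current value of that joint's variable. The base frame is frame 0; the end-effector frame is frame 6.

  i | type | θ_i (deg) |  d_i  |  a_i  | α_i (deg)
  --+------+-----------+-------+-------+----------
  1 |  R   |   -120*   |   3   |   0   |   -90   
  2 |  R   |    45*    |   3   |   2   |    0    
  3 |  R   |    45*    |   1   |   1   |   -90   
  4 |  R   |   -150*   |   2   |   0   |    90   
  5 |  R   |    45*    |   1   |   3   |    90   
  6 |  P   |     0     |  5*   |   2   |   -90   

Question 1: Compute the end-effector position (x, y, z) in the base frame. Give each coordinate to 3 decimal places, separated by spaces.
after link 1: o_1 = (0.0000, 0.0000, 3.0000)
after link 2: o_2 = (1.8910, -2.7247, 1.5858)
after link 3: o_3 = (2.7570, -3.2247, 0.5858)
after link 4: o_4 = (3.7570, -1.4927, 0.5858)
after link 5: o_5 = (4.9862, 0.2471, 2.9229)
after link 6: o_6 = (6.0689, -2.8274, 7.2095)

6.069 -2.827 7.210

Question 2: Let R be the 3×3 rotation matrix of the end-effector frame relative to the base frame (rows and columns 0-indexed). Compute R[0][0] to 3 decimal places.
0.660

End-effector x-axis (col 0 of R) = (0.6597,0.4356,0.6124)
R[0][0] = 0.6597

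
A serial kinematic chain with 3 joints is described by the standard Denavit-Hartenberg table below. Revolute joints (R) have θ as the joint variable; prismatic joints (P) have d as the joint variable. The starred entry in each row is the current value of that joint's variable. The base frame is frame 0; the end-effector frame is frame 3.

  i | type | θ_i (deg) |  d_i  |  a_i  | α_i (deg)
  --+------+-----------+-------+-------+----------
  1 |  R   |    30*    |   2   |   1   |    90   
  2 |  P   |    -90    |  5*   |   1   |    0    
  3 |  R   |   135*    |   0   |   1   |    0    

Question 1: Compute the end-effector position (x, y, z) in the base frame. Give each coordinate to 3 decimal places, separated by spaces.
after link 1: o_1 = (0.8660, 0.5000, 2.0000)
after link 2: o_2 = (3.3660, -3.8301, 1.0000)
after link 3: o_3 = (3.9784, -3.4766, 1.7071)

3.978 -3.477 1.707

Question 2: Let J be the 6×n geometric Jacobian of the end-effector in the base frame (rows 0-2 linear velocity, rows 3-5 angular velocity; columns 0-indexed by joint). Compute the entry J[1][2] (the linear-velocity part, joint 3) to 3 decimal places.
-0.354

axis z_2 = (0.5000,-0.8660,0.0000); lever o_n−o_2 = (0.6124,0.3536,0.7071)
cross product → J_v[:, 2] = (-0.6124,-0.3536,0.7071)
J_ω[:, 2] = z_2
entry J[1][2] = -0.3536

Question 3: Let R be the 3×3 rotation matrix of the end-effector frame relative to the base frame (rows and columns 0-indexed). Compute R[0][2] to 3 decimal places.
End-effector z-axis (col 2 of R) = (0.5000,-0.8660,0.0000)
R[0][2] = 0.5000

0.500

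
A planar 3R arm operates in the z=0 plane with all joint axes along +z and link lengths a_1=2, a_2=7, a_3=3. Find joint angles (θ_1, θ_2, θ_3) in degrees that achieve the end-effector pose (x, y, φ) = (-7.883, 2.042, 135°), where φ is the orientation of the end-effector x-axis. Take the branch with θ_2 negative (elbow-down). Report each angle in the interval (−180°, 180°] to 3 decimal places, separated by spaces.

-58.427 -134.994 -31.580

wrist centre = target − a_3·(cos φ, sin φ) = (-5.7617, -0.0793)
cos θ_2 = (33.2032−2²−7²)/(2·2·7) = -0.7070; θ_2 = -134.9935° (elbow-down)
β = atan2(-0.0793,-5.7617) = -179.2113°; ψ = atan2(-4.9503,-2.9492) = -120.7847°
θ_1 = β − ψ = -58.4265°
θ_3 = φ − θ_1 − θ_2 = -31.5799° (wrapped to (-180°,180°])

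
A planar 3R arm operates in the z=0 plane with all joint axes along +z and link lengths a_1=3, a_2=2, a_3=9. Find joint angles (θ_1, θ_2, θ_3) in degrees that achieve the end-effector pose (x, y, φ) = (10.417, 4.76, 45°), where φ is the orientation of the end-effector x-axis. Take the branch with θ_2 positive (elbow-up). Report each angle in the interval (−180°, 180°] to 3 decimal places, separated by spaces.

-45.004 60.001 30.003

wrist centre = target − a_3·(cos φ, sin φ) = (4.0530, -1.6040)
cos θ_2 = (18.9998−3²−2²)/(2·3·2) = 0.5000; θ_2 = 60.0010° (elbow-up)
β = atan2(-1.6040,4.0530) = -21.5908°; ψ = atan2(1.7321,4.0000) = 23.4136°
θ_1 = β − ψ = -45.0044°
θ_3 = φ − θ_1 − θ_2 = 30.0034° (wrapped to (-180°,180°])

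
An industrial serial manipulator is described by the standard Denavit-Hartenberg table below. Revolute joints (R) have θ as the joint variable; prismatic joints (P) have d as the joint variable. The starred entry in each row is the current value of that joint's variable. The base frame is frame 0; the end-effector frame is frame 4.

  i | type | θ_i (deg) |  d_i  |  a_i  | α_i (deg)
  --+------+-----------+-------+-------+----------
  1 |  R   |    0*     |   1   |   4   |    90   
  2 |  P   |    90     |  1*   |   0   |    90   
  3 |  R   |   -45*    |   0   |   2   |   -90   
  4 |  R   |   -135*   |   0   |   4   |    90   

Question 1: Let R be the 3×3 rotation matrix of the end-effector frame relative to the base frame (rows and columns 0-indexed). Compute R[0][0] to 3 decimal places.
0.707

End-effector x-axis (col 0 of R) = (0.7071,-0.5000,-0.5000)
R[0][0] = 0.7071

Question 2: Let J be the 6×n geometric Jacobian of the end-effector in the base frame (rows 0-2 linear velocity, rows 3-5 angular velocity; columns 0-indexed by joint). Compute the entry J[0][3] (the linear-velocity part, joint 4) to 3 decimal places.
axis z_3 = (0.0000,-0.7071,0.7071); lever o_n−o_3 = (2.8284,-2.0000,-2.0000)
cross product → J_v[:, 3] = (2.8284,2.0000,2.0000)
J_ω[:, 3] = z_3
entry J[0][3] = 2.8284

2.828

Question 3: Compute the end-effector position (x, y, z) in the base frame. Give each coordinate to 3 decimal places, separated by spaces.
after link 1: o_1 = (4.0000, 0.0000, 1.0000)
after link 2: o_2 = (4.0000, -1.0000, 1.0000)
after link 3: o_3 = (4.0000, 0.4142, 2.4142)
after link 4: o_4 = (6.8284, -1.5858, 0.4142)

6.828 -1.586 0.414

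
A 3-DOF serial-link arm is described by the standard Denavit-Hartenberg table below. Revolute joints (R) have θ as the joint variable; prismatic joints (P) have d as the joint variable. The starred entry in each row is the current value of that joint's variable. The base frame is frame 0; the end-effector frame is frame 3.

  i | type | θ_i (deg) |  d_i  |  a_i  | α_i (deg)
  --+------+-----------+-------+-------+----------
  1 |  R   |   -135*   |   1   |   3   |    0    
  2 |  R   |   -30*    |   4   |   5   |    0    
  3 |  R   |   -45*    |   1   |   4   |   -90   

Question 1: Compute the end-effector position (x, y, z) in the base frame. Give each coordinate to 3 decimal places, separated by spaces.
after link 1: o_1 = (-2.1213, -2.1213, 1.0000)
after link 2: o_2 = (-6.9509, -3.4154, 5.0000)
after link 3: o_3 = (-10.4151, -1.4154, 6.0000)

-10.415 -1.415 6.000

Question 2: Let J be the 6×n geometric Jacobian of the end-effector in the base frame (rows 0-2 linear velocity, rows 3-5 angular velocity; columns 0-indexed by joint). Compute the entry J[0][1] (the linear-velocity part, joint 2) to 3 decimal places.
axis z_1 = (0.0000,0.0000,1.0000); lever o_n−o_1 = (-8.2937,0.7059,5.0000)
cross product → J_v[:, 1] = (-0.7059,-8.2937,0.0000)
J_ω[:, 1] = z_1
entry J[0][1] = -0.7059

-0.706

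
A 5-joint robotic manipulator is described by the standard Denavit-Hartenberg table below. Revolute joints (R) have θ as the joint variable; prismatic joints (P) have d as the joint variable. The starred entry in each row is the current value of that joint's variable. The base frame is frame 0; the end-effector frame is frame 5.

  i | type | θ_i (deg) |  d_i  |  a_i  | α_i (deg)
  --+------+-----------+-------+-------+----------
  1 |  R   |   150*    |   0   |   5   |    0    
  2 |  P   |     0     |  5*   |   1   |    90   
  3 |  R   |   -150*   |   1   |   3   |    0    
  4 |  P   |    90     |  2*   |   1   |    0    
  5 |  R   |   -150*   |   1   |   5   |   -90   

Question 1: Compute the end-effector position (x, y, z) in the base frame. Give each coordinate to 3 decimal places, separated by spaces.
after link 1: o_1 = (-4.3301, 2.5000, 0.0000)
after link 2: o_2 = (-5.1962, 3.0000, 5.0000)
after link 3: o_3 = (-2.4462, 2.5670, 3.5000)
after link 4: o_4 = (-1.8792, 4.5490, 2.6340)
after link 5: o_5 = (2.3708, 3.2500, 5.1340)

2.371 3.250 5.134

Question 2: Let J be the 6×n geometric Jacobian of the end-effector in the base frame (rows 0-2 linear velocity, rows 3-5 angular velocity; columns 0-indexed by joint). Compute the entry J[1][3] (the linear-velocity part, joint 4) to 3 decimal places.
0.866

prismatic axis z_3 = (0.5000,0.8660,0.0000)
J_v[:, 3] = z_3; J_ω[:, 3] = (0,0,0)
entry J[1][3] = 0.8660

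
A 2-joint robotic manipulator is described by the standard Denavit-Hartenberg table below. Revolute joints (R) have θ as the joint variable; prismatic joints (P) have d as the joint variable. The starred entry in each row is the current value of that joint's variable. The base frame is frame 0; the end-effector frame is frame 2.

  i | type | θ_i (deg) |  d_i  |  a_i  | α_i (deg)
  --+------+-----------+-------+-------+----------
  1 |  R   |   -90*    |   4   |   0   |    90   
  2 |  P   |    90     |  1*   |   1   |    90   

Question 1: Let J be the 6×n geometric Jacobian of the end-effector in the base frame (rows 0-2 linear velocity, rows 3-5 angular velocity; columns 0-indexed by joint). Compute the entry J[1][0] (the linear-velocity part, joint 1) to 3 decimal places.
axis z_0 = ẑ; lever o_n−o_0 = (-1.0000,-0.0000,5.0000)
cross product → J_v[:, 0] = (0.0000,-1.0000,0.0000)
J_ω[:, 0] = z_0
entry J[1][0] = -1.0000

-1.000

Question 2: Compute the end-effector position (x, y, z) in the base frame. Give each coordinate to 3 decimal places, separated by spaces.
-1.000 -0.000 5.000

after link 1: o_1 = (0.0000, 0.0000, 4.0000)
after link 2: o_2 = (-1.0000, -0.0000, 5.0000)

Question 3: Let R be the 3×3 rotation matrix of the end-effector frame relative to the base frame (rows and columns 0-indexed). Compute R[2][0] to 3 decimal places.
End-effector x-axis (col 0 of R) = (0.0000,-0.0000,1.0000)
R[2][0] = 1.0000

1.000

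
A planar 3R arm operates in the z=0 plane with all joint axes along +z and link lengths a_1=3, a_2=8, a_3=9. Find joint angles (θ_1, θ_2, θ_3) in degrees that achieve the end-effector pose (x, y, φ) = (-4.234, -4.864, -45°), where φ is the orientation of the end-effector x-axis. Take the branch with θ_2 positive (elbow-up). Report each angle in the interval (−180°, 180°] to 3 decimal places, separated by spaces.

149.996 30.006 134.998

wrist centre = target − a_3·(cos φ, sin φ) = (-10.5980, 1.5000)
cos θ_2 = (114.5667−3²−8²)/(2·3·8) = 0.8660; θ_2 = 30.0061° (elbow-up)
β = atan2(1.5000,-10.5980) = 171.9443°; ψ = atan2(4.0007,9.9278) = 21.9487°
θ_1 = β − ψ = 149.9956°
θ_3 = φ − θ_1 − θ_2 = 134.9983° (wrapped to (-180°,180°])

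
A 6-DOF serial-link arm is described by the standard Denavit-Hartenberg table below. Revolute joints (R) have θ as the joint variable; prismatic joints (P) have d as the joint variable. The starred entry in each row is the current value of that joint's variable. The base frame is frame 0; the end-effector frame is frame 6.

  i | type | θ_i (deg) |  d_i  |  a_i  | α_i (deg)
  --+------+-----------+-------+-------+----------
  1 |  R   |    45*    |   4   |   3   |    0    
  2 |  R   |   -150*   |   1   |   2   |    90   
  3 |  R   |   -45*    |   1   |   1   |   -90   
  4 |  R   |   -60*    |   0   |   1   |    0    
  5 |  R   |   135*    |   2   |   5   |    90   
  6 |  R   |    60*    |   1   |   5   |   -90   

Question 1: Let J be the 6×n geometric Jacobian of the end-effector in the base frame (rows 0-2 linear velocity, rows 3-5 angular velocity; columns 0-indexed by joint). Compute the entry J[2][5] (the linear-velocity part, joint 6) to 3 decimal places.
axis z_5 = (-0.4268,-0.5928,-0.6830); lever o_n−o_5 = (0.9949,-4.6172,1.9213)
cross product → J_v[:, 5] = (-4.2925,0.1405,2.5602)
J_ω[:, 5] = z_5
entry J[2][5] = 2.5602

2.560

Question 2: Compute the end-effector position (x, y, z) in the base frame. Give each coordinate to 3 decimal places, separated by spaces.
after link 1: o_1 = (2.1213, 2.1213, 4.0000)
after link 2: o_2 = (1.6037, 0.1895, 5.0000)
after link 3: o_3 = (0.4547, -0.2347, 4.2929)
after link 4: o_4 = (-0.4733, -0.3521, 3.9393)
after link 5: o_5 = (3.5889, -3.8520, 4.4385)
after link 6: o_6 = (4.5838, -8.4692, 6.3598)

4.584 -8.469 6.360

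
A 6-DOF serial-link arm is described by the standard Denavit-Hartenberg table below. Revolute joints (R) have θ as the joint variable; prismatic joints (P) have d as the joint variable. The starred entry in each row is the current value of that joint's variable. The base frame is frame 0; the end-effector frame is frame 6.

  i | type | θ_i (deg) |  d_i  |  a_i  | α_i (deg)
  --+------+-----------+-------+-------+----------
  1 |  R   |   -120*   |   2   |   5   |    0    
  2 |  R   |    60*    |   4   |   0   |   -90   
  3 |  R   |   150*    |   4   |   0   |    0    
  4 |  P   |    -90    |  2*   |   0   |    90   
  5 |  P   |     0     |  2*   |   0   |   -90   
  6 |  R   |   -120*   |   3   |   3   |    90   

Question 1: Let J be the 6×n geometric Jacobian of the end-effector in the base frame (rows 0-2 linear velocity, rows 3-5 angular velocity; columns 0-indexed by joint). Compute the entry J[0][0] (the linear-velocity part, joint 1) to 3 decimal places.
axis z_0 = ẑ; lever o_n−o_0 = (6.9103,-2.6292,9.5981)
cross product → J_v[:, 0] = (2.6292,6.9103,-0.0000)
J_ω[:, 0] = z_0
entry J[0][0] = 2.6292

2.629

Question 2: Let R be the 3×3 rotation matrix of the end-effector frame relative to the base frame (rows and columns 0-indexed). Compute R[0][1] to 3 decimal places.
End-effector y-axis (col 1 of R) = (0.8660,0.5000,0.0000)
R[0][1] = 0.8660

0.866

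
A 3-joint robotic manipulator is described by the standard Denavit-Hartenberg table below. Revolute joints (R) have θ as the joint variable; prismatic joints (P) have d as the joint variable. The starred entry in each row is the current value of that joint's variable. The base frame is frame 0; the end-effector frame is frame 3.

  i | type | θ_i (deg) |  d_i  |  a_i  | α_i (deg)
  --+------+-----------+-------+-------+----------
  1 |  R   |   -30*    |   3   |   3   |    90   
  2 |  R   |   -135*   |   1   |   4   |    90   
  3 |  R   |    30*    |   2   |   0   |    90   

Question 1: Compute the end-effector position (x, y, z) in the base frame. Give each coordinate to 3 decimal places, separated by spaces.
-1.576 -0.245 1.586

after link 1: o_1 = (2.5981, -1.5000, 3.0000)
after link 2: o_2 = (-0.3514, -0.9518, 0.1716)
after link 3: o_3 = (-1.5762, -0.2447, 1.5858)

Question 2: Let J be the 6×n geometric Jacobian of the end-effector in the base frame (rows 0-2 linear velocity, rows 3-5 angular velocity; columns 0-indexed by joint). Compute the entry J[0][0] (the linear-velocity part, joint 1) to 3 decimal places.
axis z_0 = ẑ; lever o_n−o_0 = (-1.5762,-0.2447,1.5858)
cross product → J_v[:, 0] = (0.2447,-1.5762,0.0000)
J_ω[:, 0] = z_0
entry J[0][0] = 0.2447

0.245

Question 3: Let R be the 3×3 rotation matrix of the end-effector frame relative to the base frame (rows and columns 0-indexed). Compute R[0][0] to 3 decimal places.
-0.780

End-effector x-axis (col 0 of R) = (-0.7803,-0.1268,-0.6124)
R[0][0] = -0.7803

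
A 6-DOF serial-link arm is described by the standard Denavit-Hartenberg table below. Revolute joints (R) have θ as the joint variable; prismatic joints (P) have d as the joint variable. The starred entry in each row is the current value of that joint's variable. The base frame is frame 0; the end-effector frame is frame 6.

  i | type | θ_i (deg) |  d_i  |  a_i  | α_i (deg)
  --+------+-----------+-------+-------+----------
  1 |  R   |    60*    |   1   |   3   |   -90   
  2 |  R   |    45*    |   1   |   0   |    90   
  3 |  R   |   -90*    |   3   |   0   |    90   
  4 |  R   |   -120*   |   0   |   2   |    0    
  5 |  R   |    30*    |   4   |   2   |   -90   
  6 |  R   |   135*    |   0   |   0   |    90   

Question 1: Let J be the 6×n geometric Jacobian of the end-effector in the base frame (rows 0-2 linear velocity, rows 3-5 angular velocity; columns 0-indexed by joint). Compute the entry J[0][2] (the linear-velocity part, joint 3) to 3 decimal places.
3.111

axis z_2 = (0.3536,0.6124,0.7071); lever o_n−o_2 = (-2.5391,-2.3978,2.3108)
cross product → J_v[:, 2] = (3.1105,-2.6124,0.7071)
J_ω[:, 2] = z_2
entry J[0][2] = 3.1105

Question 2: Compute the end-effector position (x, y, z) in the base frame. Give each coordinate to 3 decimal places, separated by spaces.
after link 1: o_1 = (1.5000, 2.5981, 1.0000)
after link 2: o_2 = (0.6340, 3.0981, 1.0000)
after link 3: o_3 = (1.6946, 4.9352, 3.1213)
after link 4: o_4 = (0.2162, 4.3745, 1.8966)
after link 5: o_5 = (-1.9051, 0.7003, 3.3108)
after link 6: o_6 = (-1.9051, 0.7003, 3.3108)

-1.905 0.700 3.311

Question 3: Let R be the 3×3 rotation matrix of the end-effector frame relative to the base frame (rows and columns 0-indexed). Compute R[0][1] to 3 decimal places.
End-effector y-axis (col 1 of R) = (0.8660,-0.5000,0.0000)
R[0][1] = 0.8660

0.866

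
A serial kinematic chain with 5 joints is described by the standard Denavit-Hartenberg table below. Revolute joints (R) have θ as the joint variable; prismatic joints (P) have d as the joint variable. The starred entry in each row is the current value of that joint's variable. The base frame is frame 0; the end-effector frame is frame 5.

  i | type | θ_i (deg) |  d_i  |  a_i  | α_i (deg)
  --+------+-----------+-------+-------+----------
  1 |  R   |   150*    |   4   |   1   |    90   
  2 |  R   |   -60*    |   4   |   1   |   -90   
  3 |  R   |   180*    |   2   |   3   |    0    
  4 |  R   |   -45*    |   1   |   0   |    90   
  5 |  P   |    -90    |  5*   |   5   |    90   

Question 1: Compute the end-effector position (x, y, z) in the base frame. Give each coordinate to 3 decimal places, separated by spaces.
0.201 0.420 1.670

after link 1: o_1 = (-0.8660, 0.5000, 4.0000)
after link 2: o_2 = (0.7010, 4.2141, 3.1340)
after link 3: o_3 = (0.5000, 4.3301, 6.7321)
after link 4: o_4 = (-0.2500, 4.7631, 7.2321)
after link 5: o_5 = (0.2013, 0.4201, 1.6702)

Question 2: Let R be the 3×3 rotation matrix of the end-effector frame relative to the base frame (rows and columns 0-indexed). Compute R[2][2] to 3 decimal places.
-0.612

End-effector z-axis (col 2 of R) = (0.0474,0.7891,-0.6124)
R[2][2] = -0.6124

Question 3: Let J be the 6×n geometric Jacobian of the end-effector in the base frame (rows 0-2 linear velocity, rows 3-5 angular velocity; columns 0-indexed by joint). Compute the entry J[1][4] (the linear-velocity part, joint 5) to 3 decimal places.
prismatic axis z_4 = (-0.6597,-0.4356,-0.6124)
J_v[:, 4] = z_4; J_ω[:, 4] = (0,0,0)
entry J[1][4] = -0.4356

-0.436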